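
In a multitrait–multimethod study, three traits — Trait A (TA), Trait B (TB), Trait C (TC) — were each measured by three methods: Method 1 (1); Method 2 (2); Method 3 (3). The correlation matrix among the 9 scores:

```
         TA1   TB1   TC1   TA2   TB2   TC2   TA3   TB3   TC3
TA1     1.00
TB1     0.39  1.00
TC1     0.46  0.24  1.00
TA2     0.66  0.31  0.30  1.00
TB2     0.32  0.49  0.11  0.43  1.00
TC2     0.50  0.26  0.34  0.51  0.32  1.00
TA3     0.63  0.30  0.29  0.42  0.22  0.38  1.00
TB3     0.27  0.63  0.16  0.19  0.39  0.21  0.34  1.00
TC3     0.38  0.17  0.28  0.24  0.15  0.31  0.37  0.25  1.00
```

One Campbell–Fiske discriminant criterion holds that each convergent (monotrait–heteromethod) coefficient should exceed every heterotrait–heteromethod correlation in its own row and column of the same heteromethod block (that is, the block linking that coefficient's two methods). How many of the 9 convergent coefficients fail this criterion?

3

Convergent coefficients and their comparison sets:
TA (methods 1·2): 0.66 vs {0.32, 0.31, 0.50, 0.30} → pass.
TA (methods 1·3): 0.63 vs {0.27, 0.30, 0.38, 0.29} → pass.
TA (methods 2·3): 0.42 vs {0.19, 0.22, 0.24, 0.38} → pass.
TB (methods 1·2): 0.49 vs {0.31, 0.32, 0.26, 0.11} → pass.
TB (methods 1·3): 0.63 vs {0.30, 0.27, 0.17, 0.16} → pass.
TB (methods 2·3): 0.39 vs {0.22, 0.19, 0.15, 0.21} → pass.
TC (methods 1·2): 0.34 vs {0.30, 0.50, 0.11, 0.26} → fail.
TC (methods 1·3): 0.28 vs {0.29, 0.38, 0.16, 0.17} → fail.
TC (methods 2·3): 0.31 vs {0.38, 0.24, 0.21, 0.15} → fail.
3 of 9 fail.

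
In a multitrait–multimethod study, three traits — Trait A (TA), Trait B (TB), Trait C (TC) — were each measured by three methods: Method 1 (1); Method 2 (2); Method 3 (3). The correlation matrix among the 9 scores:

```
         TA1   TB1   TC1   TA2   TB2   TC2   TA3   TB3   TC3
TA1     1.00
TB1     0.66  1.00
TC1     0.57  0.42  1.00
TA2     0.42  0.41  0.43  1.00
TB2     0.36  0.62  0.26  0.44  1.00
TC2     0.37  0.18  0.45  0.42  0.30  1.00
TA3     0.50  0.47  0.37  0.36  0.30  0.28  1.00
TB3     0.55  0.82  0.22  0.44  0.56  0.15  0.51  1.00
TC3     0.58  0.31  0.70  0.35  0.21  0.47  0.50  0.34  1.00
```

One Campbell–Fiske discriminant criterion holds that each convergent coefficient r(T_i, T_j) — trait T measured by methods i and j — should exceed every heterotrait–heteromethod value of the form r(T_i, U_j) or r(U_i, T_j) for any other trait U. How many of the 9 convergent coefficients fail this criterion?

3

Checking each validity diagonal entry against its comparison values:
TA (methods 1·2): 0.42 vs {0.36, 0.41, 0.37, 0.43} → fail.
TA (methods 1·3): 0.50 vs {0.55, 0.47, 0.58, 0.37} → fail.
TA (methods 2·3): 0.36 vs {0.44, 0.30, 0.35, 0.28} → fail.
TB (methods 1·2): 0.62 vs {0.41, 0.36, 0.18, 0.26} → pass.
TB (methods 1·3): 0.82 vs {0.47, 0.55, 0.31, 0.22} → pass.
TB (methods 2·3): 0.56 vs {0.30, 0.44, 0.21, 0.15} → pass.
TC (methods 1·2): 0.45 vs {0.43, 0.37, 0.26, 0.18} → pass.
TC (methods 1·3): 0.70 vs {0.37, 0.58, 0.22, 0.31} → pass.
TC (methods 2·3): 0.47 vs {0.28, 0.35, 0.15, 0.21} → pass.
3 of 9 fail.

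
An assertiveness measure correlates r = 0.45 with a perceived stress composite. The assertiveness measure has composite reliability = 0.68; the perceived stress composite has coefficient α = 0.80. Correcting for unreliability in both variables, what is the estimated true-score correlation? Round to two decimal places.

0.61

r_true = r_obs / √(r_xx · r_yy) = 0.45 / √(0.68 × 0.80) = 0.45 / √0.5440 = 0.45 / 0.7376 ≈ 0.61.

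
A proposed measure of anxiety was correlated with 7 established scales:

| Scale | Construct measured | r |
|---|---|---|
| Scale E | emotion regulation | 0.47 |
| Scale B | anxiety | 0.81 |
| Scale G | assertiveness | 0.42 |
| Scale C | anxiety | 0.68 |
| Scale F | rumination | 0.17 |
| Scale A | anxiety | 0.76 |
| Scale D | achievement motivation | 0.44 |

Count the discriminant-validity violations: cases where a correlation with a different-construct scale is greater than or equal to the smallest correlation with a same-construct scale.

Convergent (same construct = anxiety): Scale B, Scale C, Scale A.
Smallest convergent = 0.68. Discriminant values: 0.47, 0.42, 0.17, 0.44; count ≥ 0.68 → 0.

0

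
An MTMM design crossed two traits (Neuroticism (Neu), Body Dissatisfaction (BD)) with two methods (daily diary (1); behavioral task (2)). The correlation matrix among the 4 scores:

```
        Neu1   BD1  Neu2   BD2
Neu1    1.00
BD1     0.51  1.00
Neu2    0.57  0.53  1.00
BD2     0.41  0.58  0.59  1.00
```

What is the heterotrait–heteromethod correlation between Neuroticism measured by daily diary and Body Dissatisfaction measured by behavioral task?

Different traits and methods: r(Neu1, BD2) = 0.41.

0.41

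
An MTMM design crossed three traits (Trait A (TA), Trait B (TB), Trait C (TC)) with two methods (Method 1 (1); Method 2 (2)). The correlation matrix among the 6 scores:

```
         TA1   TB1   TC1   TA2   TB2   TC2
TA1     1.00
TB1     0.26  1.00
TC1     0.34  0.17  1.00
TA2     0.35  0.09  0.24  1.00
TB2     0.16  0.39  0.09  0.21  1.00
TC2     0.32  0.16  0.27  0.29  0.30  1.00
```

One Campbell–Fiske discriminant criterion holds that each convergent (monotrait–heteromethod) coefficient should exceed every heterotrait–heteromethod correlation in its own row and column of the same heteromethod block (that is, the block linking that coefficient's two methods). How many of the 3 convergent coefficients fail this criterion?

Checking each validity diagonal entry against its comparison values:
TA (methods 1·2): 0.35 vs {0.16, 0.09, 0.32, 0.24} → pass.
TB (methods 1·2): 0.39 vs {0.09, 0.16, 0.16, 0.09} → pass.
TC (methods 1·2): 0.27 vs {0.24, 0.32, 0.09, 0.16} → fail.
1 of 3 fail.

1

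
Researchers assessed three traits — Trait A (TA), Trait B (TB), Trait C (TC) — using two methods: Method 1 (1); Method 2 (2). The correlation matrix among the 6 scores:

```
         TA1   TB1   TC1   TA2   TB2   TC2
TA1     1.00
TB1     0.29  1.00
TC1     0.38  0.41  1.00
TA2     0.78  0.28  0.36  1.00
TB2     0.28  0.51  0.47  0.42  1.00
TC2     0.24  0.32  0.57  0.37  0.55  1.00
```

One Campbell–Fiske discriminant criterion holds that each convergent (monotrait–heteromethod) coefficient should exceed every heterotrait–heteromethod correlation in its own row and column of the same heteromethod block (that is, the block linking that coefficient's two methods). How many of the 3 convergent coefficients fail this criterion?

0

Checking each validity diagonal entry against its comparison values:
TA (methods 1·2): 0.78 vs {0.28, 0.28, 0.24, 0.36} → pass.
TB (methods 1·2): 0.51 vs {0.28, 0.28, 0.32, 0.47} → pass.
TC (methods 1·2): 0.57 vs {0.36, 0.24, 0.47, 0.32} → pass.
0 of 3 fail.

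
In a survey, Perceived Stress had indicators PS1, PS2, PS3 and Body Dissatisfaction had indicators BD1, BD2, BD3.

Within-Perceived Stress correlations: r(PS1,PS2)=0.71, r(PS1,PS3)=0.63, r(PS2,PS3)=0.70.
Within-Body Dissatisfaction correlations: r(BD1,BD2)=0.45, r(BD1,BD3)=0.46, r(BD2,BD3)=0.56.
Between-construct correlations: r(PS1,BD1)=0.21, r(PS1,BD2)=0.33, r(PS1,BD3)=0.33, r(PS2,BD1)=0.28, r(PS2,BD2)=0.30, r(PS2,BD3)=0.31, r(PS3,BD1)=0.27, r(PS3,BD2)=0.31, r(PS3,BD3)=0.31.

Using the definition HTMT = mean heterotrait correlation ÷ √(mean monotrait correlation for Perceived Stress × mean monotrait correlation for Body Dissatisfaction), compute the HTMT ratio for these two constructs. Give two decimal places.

Between-construct mean = 2.65/9 = 0.2944.
Mean within-PS = 2.04/3 = 0.6800; mean within-BD = 1.47/3 = 0.4900.
Geometric mean = √(0.6800 × 0.4900) = 0.5772.
HTMT = 0.2944 / 0.5772 = 0.51.

0.51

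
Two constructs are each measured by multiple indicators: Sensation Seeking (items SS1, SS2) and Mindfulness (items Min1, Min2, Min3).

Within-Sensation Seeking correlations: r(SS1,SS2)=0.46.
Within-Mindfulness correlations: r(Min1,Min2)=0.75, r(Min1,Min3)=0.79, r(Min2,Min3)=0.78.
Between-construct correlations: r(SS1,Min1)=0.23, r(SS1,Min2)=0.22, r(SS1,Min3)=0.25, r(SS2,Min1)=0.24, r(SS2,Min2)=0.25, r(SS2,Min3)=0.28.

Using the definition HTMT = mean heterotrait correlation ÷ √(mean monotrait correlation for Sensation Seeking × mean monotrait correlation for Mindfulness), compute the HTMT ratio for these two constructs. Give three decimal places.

Between-construct mean = 1.47/6 = 0.2450.
Mean within-SS = 0.46/1 = 0.4600; mean within-Min = 2.32/3 = 0.7733.
Geometric mean = √(0.4600 × 0.7733) = 0.5964.
HTMT = 0.2450 / 0.5964 = 0.411.

0.411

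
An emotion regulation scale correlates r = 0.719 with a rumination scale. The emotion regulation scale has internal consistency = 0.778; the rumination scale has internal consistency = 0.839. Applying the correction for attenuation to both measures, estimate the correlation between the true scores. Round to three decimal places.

r_true = r_obs / √(r_xx · r_yy) = 0.719 / √(0.778 × 0.839) = 0.719 / √0.652742 = 0.719 / 0.8079 ≈ 0.890.

0.890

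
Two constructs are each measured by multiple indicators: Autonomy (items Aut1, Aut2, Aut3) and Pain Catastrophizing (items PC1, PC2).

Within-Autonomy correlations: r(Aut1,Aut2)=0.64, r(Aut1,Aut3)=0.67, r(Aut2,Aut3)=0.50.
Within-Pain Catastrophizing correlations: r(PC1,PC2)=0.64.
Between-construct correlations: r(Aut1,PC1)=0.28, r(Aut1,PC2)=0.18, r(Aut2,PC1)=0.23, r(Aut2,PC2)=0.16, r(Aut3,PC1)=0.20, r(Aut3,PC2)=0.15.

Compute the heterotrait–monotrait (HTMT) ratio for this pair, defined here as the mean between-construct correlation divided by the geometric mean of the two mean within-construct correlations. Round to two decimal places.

Mean heterotrait r = 1.20/6 = 0.2000.
Mean within-Aut = 1.81/3 = 0.6033; mean within-PC = 0.64/1 = 0.6400.
Geometric mean = √(0.6033 × 0.6400) = 0.6214.
HTMT = 0.2000 / 0.6214 = 0.32.

0.32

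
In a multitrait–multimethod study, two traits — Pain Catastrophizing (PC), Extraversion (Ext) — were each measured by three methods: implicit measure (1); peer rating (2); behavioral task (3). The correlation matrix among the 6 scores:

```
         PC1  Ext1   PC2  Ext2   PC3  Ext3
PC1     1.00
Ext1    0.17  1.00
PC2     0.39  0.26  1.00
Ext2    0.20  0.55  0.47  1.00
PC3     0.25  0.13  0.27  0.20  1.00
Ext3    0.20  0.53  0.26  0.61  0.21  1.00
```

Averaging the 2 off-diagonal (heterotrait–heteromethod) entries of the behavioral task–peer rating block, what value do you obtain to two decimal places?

HTHM values (method 3 × method 2): 0.20, 0.26; mean = 0.46/2 = 0.23.

0.23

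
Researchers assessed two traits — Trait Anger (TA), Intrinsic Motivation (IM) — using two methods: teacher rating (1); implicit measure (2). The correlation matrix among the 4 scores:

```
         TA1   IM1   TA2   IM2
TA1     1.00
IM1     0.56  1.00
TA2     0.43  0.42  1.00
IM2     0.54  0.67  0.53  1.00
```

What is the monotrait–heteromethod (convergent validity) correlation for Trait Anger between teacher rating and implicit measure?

0.43

Same trait (TA), different methods: r(TA1, TA2) = 0.43.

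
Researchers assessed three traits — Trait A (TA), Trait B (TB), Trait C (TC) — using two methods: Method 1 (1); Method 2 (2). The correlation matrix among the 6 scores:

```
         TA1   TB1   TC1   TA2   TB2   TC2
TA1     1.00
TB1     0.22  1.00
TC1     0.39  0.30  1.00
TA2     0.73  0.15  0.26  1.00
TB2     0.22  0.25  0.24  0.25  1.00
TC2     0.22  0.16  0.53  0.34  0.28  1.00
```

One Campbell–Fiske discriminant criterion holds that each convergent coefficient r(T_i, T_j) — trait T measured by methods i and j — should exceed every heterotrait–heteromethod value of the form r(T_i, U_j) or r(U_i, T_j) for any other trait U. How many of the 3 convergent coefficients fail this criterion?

Checking each validity diagonal entry against its comparison values:
TA (methods 1·2): 0.73 vs {0.22, 0.15, 0.22, 0.26} → pass.
TB (methods 1·2): 0.25 vs {0.15, 0.22, 0.16, 0.24} → pass.
TC (methods 1·2): 0.53 vs {0.26, 0.22, 0.24, 0.16} → pass.
0 of 3 fail.

0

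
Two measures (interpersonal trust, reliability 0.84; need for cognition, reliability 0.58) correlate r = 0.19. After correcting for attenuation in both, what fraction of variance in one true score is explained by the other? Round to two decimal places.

Disattenuated r = 0.19 / √(0.84 × 0.58) = 0.19 / 0.6980 = 0.2722.
Shared true-score variance = 0.2722² = 0.0741 ≈ 0.07.

0.07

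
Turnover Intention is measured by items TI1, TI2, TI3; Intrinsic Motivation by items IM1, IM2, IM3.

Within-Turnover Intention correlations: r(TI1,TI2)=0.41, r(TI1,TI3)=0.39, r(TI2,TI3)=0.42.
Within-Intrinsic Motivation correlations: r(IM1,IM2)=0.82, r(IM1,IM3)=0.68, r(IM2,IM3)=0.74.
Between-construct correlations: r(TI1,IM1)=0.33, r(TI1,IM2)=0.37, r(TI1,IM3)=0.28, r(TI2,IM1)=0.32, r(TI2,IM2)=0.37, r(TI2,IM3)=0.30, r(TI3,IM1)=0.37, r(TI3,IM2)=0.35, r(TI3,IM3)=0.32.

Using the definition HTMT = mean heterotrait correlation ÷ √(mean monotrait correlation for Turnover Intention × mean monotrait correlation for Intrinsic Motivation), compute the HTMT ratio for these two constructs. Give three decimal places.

0.607

Mean between = 3.01/9 = 0.3344.
Mean within-TI = 1.22/3 = 0.4067; mean within-IM = 2.24/3 = 0.7467.
Geometric mean = √(0.4067 × 0.7467) = 0.5511.
HTMT = 0.3344 / 0.5511 = 0.607.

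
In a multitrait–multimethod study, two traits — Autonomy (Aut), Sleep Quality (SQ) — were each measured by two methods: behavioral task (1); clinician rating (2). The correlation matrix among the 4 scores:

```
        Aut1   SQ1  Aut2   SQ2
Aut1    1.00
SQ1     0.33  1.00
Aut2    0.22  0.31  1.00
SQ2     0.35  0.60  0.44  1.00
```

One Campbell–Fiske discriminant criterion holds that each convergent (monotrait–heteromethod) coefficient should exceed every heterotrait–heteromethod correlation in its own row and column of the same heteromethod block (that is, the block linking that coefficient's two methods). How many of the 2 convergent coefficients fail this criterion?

1

Each convergent coefficient versus the relevant comparison correlations:
Aut (methods 1·2): 0.22 vs {0.35, 0.31} → fail.
SQ (methods 1·2): 0.60 vs {0.31, 0.35} → pass.
1 of 2 fail.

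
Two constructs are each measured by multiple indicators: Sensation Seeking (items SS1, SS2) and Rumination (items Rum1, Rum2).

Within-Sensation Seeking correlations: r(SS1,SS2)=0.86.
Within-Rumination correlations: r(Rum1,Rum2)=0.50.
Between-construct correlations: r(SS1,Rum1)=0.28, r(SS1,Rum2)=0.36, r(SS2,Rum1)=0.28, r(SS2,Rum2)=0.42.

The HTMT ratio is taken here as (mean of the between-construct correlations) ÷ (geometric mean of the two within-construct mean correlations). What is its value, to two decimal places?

Mean heterotrait r = 1.34/4 = 0.3350.
Mean within-SS = 0.86/1 = 0.8600; mean within-Rum = 0.50/1 = 0.5000.
Geometric mean = √(0.8600 × 0.5000) = 0.6557.
HTMT = 0.3350 / 0.6557 = 0.51.

0.51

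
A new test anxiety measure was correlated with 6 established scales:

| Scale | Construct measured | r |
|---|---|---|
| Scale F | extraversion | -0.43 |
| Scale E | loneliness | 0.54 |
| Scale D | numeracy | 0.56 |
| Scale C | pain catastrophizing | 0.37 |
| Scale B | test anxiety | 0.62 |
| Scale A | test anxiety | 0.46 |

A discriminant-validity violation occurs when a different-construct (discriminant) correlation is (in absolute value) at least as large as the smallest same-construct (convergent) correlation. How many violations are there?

2

Convergent (same construct = test anxiety): Scale B, Scale A.
Smallest convergent = 0.46. Discriminant |r|: 0.43, 0.54, 0.56, 0.37; count ≥ 0.46 → 2.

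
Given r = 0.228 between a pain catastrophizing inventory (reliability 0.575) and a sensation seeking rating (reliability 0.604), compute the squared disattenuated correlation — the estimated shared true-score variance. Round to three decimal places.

0.150

Disattenuated r = 0.228 / √(0.575 × 0.604) = 0.228 / 0.5893 = 0.3869.
Shared true-score variance = 0.3869² = 0.1497 ≈ 0.150.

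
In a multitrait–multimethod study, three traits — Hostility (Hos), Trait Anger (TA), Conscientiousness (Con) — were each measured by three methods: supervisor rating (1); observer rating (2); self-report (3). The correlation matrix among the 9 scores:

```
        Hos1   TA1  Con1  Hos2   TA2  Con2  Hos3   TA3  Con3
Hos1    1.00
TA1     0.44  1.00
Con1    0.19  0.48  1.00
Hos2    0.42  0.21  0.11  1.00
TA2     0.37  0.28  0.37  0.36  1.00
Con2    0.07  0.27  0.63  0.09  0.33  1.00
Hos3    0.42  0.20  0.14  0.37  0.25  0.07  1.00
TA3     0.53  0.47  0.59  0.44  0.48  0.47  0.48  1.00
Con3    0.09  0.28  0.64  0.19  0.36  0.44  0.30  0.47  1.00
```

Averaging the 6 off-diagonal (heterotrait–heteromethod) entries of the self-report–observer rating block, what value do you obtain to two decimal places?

0.30

HTHM values (method 3 × method 2): 0.25, 0.07, 0.44, 0.47, 0.19, 0.36; mean = 1.78/6 = 0.30.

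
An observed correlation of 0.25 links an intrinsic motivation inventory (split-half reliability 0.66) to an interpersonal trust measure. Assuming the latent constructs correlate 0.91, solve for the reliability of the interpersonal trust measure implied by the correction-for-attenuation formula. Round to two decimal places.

r_true = r_obs / √(r_xx · r_yy) ⇒ 0.91 = 0.25 / √(0.66 · r_yy).
√(0.66 · r_yy) = 0.25 / 0.91 = 0.2747; 0.66 · r_yy = 0.0755; r_yy = 0.0755 / 0.66 ≈ 0.11.

0.11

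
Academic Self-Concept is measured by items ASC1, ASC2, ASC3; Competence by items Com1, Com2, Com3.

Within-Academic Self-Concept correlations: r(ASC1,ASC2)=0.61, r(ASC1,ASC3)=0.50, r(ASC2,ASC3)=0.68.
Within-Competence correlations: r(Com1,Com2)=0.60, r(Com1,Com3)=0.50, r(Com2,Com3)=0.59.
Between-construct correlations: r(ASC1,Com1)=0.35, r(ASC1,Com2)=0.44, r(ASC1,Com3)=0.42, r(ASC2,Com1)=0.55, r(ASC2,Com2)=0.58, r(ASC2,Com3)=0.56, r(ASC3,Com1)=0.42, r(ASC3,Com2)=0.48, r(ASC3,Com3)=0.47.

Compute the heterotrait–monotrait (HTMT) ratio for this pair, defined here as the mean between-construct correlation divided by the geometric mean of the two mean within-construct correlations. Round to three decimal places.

Mean between = 4.27/9 = 0.4744.
Mean within-ASC = 1.79/3 = 0.5967; mean within-Com = 1.69/3 = 0.5633.
Geometric mean = √(0.5967 × 0.5633) = 0.5798.
HTMT = 0.4744 / 0.5798 = 0.818.

0.818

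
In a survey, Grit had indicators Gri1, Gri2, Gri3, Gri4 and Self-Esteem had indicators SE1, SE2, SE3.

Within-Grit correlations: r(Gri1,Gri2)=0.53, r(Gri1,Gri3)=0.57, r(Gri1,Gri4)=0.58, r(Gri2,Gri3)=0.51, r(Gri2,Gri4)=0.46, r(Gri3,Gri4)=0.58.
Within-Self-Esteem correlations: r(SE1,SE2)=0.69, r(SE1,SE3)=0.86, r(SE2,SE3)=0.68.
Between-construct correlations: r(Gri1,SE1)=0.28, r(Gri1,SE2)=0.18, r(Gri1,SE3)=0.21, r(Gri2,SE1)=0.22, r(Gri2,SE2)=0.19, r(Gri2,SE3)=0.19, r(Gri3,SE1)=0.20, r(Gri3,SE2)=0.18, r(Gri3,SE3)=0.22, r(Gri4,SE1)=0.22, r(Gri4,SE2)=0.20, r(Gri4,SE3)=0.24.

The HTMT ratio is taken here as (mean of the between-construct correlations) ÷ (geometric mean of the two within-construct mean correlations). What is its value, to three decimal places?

0.333

Mean heterotrait r = 2.53/12 = 0.2108.
Mean within-Gri = 3.23/6 = 0.5383; mean within-SE = 2.23/3 = 0.7433.
Geometric mean = √(0.5383 × 0.7433) = 0.6325.
HTMT = 0.2108 / 0.6325 = 0.333.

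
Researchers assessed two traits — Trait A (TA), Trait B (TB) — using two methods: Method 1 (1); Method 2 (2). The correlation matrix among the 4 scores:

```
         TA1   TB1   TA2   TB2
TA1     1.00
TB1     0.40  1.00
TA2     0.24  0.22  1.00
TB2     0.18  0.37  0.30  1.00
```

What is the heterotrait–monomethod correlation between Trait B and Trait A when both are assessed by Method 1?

0.40

Different traits, same method: r(TB1, TA1) = 0.40.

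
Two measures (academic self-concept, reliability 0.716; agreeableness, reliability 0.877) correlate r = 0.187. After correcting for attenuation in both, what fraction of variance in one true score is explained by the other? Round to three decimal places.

0.056

Disattenuated r = 0.187 / √(0.716 × 0.877) = 0.187 / 0.7924 = 0.2360.
Shared true-score variance = 0.2360² = 0.0557 ≈ 0.056.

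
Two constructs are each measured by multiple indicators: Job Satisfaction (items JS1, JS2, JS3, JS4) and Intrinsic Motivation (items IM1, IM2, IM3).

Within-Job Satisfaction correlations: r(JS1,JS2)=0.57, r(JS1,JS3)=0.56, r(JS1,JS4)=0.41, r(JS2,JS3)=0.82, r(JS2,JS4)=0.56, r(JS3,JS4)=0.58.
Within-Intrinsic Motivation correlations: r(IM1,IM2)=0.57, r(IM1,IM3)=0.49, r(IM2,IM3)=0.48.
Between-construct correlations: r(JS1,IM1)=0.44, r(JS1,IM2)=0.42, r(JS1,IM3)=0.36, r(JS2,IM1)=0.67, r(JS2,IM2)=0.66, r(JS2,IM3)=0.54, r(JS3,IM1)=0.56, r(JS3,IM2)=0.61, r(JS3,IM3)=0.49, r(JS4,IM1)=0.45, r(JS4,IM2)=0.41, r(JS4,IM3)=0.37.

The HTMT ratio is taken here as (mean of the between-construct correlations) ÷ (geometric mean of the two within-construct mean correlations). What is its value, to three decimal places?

0.911

Between-construct mean = 5.98/12 = 0.4983.
Mean within-JS = 3.50/6 = 0.5833; mean within-IM = 1.54/3 = 0.5133.
Geometric mean = √(0.5833 × 0.5133) = 0.5472.
HTMT = 0.4983 / 0.5472 = 0.911.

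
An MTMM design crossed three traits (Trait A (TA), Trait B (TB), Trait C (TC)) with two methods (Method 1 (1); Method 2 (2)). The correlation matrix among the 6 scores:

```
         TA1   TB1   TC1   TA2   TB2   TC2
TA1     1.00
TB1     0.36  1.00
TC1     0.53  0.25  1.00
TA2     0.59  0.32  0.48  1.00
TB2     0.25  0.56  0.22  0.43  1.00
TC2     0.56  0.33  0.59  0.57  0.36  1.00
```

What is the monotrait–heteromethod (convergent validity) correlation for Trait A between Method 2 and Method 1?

0.59

Same trait (TA), different methods: r(TA2, TA1) = 0.59.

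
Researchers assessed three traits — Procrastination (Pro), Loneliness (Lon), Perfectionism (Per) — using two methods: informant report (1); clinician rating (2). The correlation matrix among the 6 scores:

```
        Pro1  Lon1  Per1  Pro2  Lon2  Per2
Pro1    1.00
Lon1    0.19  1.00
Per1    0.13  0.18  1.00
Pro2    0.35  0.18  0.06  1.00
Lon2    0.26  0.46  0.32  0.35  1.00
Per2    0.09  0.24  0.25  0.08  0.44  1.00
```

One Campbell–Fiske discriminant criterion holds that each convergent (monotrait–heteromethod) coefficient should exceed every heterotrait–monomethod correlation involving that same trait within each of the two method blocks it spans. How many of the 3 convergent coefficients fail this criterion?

Checking each validity diagonal entry against its comparison values:
Pro (methods 1·2): 0.35 vs {0.19, 0.35, 0.13, 0.08} → fail.
Lon (methods 1·2): 0.46 vs {0.19, 0.35, 0.18, 0.44} → pass.
Per (methods 1·2): 0.25 vs {0.13, 0.08, 0.18, 0.44} → fail.
2 of 3 fail.

2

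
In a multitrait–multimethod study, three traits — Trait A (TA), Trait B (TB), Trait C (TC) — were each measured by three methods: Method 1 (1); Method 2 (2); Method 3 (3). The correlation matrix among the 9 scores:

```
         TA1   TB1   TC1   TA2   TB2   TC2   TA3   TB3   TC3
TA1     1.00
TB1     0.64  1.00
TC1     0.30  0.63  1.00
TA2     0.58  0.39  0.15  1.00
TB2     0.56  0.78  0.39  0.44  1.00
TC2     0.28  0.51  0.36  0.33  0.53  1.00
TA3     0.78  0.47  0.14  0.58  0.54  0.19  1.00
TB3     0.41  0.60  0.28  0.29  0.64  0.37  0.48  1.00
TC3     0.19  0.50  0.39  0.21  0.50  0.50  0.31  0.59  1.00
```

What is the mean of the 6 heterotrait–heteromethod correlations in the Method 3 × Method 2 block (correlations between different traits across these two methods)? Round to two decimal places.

HTHM values (method 3 × method 2): 0.54, 0.19, 0.29, 0.37, 0.21, 0.50; mean = 2.10/6 = 0.35.

0.35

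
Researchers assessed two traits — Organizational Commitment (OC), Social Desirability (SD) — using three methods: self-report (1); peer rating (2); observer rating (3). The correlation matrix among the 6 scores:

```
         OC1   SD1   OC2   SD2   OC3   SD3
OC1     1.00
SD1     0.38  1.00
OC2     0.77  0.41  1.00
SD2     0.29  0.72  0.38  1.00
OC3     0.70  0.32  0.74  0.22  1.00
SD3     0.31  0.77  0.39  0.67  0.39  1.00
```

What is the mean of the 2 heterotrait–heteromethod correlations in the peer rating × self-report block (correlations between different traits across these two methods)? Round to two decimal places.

HTHM values (method 2 × method 1): 0.41, 0.29; mean = 0.70/2 = 0.35.

0.35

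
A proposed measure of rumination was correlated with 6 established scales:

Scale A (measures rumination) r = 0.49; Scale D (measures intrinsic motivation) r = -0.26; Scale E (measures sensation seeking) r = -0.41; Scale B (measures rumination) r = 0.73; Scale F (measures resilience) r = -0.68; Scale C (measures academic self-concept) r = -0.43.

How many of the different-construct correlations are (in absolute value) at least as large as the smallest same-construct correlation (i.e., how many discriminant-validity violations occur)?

Convergent (same construct = rumination): Scale A, Scale B.
Smallest convergent = 0.49. Discriminant |r|: 0.26, 0.41, 0.68, 0.43; count ≥ 0.49 → 1.

1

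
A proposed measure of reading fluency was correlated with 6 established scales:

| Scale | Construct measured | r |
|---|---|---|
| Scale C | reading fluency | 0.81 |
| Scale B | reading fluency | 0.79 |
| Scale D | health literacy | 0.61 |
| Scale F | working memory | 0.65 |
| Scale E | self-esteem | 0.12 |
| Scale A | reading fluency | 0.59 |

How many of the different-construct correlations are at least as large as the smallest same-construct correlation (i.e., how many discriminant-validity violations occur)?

2

Convergent (same construct = reading fluency): Scale C, Scale B, Scale A.
Smallest convergent = 0.59. Discriminant values: 0.61, 0.65, 0.12; count ≥ 0.59 → 2.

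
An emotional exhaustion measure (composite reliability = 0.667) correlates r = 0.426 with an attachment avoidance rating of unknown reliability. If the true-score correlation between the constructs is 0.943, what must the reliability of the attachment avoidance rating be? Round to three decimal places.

0.306

r_true = r_obs / √(r_xx · r_yy) ⇒ 0.943 = 0.426 / √(0.667 · r_yy).
√(0.667 · r_yy) = 0.426 / 0.943 = 0.4517; 0.667 · r_yy = 0.2040; r_yy = 0.2040 / 0.667 ≈ 0.306.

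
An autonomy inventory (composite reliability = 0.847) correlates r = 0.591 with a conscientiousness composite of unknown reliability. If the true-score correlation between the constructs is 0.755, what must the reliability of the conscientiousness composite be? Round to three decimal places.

r_true = r_obs / √(r_xx · r_yy) ⇒ 0.755 = 0.591 / √(0.847 · r_yy).
√(0.847 · r_yy) = 0.591 / 0.755 = 0.7828; 0.847 · r_yy = 0.6128; r_yy = 0.6128 / 0.847 ≈ 0.723.

0.723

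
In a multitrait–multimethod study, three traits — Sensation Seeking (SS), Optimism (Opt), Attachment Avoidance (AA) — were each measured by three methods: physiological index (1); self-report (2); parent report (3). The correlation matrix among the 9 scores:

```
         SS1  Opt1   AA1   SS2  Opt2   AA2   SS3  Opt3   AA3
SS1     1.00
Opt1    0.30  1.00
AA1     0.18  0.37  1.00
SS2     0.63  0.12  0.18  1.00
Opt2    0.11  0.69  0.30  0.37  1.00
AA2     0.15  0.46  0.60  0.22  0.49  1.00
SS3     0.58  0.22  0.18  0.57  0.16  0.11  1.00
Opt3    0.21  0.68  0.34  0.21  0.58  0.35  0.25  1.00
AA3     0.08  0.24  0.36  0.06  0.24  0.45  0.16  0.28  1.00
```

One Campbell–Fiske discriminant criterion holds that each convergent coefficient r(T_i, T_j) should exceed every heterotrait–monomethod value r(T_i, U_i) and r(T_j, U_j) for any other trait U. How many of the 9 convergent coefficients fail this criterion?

2

Each convergent coefficient versus the relevant comparison correlations:
SS (methods 1·2): 0.63 vs {0.30, 0.37, 0.18, 0.22} → pass.
SS (methods 1·3): 0.58 vs {0.30, 0.25, 0.18, 0.16} → pass.
SS (methods 2·3): 0.57 vs {0.37, 0.25, 0.22, 0.16} → pass.
Opt (methods 1·2): 0.69 vs {0.30, 0.37, 0.37, 0.49} → pass.
Opt (methods 1·3): 0.68 vs {0.30, 0.25, 0.37, 0.28} → pass.
Opt (methods 2·3): 0.58 vs {0.37, 0.25, 0.49, 0.28} → pass.
AA (methods 1·2): 0.60 vs {0.18, 0.22, 0.37, 0.49} → pass.
AA (methods 1·3): 0.36 vs {0.18, 0.16, 0.37, 0.28} → fail.
AA (methods 2·3): 0.45 vs {0.22, 0.16, 0.49, 0.28} → fail.
2 of 9 fail.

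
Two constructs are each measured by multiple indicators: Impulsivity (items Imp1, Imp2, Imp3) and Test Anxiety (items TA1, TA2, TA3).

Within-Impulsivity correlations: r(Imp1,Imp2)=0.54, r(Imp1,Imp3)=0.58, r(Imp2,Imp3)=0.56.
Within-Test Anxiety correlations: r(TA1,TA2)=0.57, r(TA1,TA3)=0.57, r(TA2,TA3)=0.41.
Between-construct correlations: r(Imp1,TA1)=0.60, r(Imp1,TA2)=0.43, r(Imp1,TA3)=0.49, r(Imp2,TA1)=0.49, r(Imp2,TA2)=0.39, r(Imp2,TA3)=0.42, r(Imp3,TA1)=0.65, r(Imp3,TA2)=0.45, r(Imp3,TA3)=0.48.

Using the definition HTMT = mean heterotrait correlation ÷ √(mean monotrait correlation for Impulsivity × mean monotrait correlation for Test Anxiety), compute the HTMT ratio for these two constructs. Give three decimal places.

0.909

Mean between = 4.40/9 = 0.4889.
Mean within-Imp = 1.68/3 = 0.5600; mean within-TA = 1.55/3 = 0.5167.
Geometric mean = √(0.5600 × 0.5167) = 0.5379.
HTMT = 0.4889 / 0.5379 = 0.909.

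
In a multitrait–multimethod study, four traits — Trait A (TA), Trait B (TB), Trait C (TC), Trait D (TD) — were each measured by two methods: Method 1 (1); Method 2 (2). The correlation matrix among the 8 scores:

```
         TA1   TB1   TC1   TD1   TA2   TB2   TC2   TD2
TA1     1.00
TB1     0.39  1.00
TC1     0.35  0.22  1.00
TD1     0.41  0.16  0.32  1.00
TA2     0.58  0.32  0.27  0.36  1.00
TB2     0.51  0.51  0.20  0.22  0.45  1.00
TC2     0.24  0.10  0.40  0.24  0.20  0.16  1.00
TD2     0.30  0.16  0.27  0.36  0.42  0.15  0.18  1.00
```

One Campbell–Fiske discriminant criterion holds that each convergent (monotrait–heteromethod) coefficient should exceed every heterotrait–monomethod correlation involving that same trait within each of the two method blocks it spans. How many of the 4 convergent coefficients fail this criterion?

1

Checking each validity diagonal entry against its comparison values:
TA (methods 1·2): 0.58 vs {0.39, 0.45, 0.35, 0.20, 0.41, 0.42} → pass.
TB (methods 1·2): 0.51 vs {0.39, 0.45, 0.22, 0.16, 0.16, 0.15} → pass.
TC (methods 1·2): 0.40 vs {0.35, 0.20, 0.22, 0.16, 0.32, 0.18} → pass.
TD (methods 1·2): 0.36 vs {0.41, 0.42, 0.16, 0.15, 0.32, 0.18} → fail.
1 of 4 fail.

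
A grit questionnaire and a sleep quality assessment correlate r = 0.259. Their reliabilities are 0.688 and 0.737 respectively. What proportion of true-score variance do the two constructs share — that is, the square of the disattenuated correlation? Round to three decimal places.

0.132

Disattenuated r = 0.259 / √(0.688 × 0.737) = 0.259 / 0.7121 = 0.3637.
Shared true-score variance = 0.3637² = 0.1323 ≈ 0.132.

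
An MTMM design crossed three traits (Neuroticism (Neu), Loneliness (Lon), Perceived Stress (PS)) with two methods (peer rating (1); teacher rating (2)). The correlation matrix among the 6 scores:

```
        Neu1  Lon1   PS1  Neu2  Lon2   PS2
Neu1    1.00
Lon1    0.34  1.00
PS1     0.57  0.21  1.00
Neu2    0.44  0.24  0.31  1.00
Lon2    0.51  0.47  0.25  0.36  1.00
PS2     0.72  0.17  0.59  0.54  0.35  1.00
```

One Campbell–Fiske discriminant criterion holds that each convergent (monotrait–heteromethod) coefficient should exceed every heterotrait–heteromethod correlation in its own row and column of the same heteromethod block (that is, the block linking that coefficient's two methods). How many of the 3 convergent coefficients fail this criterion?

3

Convergent coefficients and their comparison sets:
Neu (methods 1·2): 0.44 vs {0.51, 0.24, 0.72, 0.31} → fail.
Lon (methods 1·2): 0.47 vs {0.24, 0.51, 0.17, 0.25} → fail.
PS (methods 1·2): 0.59 vs {0.31, 0.72, 0.25, 0.17} → fail.
3 of 3 fail.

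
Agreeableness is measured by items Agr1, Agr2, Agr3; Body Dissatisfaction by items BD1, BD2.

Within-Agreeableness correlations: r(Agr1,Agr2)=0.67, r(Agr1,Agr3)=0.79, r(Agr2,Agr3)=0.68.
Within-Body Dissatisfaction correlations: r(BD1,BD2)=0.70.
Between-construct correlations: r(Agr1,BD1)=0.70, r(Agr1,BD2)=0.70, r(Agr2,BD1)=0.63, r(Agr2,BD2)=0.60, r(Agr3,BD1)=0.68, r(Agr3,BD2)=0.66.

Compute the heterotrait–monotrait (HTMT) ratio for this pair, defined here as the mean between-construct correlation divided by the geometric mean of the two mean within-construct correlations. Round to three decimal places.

0.936

Between-construct mean = 3.97/6 = 0.6617.
Mean within-Agr = 2.14/3 = 0.7133; mean within-BD = 0.70/1 = 0.7000.
Geometric mean = √(0.7133 × 0.7000) = 0.7066.
HTMT = 0.6617 / 0.7066 = 0.936.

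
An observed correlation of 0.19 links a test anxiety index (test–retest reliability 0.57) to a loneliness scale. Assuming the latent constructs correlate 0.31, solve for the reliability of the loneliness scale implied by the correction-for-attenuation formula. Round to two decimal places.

r_true = r_obs / √(r_xx · r_yy) ⇒ 0.31 = 0.19 / √(0.57 · r_yy).
√(0.57 · r_yy) = 0.19 / 0.31 = 0.6129; 0.57 · r_yy = 0.3756; r_yy = 0.3756 / 0.57 ≈ 0.66.

0.66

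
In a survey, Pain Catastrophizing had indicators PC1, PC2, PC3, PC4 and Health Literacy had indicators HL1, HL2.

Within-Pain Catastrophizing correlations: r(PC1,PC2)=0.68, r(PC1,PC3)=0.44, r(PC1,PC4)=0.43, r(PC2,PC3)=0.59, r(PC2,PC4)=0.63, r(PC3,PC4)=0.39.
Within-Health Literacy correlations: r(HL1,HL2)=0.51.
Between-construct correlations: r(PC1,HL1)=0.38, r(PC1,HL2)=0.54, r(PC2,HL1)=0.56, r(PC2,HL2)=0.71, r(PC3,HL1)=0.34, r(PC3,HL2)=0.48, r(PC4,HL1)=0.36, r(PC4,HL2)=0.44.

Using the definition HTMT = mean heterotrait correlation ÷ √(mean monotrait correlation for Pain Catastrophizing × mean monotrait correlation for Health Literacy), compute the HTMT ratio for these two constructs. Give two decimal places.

0.92

Mean heterotrait r = 3.81/8 = 0.4763.
Mean within-PC = 3.16/6 = 0.5267; mean within-HL = 0.51/1 = 0.5100.
Geometric mean = √(0.5267 × 0.5100) = 0.5183.
HTMT = 0.4763 / 0.5183 = 0.92.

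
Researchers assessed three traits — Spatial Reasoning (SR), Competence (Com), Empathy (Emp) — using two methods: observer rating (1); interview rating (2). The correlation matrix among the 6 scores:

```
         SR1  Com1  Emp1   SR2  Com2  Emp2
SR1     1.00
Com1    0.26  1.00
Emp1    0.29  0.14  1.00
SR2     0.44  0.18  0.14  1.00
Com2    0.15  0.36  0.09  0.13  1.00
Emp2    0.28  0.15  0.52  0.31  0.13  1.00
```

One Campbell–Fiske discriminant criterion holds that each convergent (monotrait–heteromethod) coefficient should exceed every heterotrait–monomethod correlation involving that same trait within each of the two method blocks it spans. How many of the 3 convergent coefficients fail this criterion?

0

Checking each validity diagonal entry against its comparison values:
SR (methods 1·2): 0.44 vs {0.26, 0.13, 0.29, 0.31} → pass.
Com (methods 1·2): 0.36 vs {0.26, 0.13, 0.14, 0.13} → pass.
Emp (methods 1·2): 0.52 vs {0.29, 0.31, 0.14, 0.13} → pass.
0 of 3 fail.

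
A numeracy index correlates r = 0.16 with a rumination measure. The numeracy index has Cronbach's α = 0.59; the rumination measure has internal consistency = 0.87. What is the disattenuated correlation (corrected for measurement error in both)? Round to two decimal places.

r_true = r_obs / √(r_xx · r_yy) = 0.16 / √(0.59 × 0.87) = 0.16 / √0.5133 = 0.16 / 0.7164 ≈ 0.22.

0.22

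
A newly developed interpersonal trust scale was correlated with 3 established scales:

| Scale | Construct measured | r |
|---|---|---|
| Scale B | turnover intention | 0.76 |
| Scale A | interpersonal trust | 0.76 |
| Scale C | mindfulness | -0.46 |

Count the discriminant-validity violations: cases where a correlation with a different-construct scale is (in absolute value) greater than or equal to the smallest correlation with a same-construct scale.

Convergent (same construct = interpersonal trust): Scale A.
Smallest convergent = 0.76. Discriminant |r|: 0.76, 0.46; count ≥ 0.76 → 1.

1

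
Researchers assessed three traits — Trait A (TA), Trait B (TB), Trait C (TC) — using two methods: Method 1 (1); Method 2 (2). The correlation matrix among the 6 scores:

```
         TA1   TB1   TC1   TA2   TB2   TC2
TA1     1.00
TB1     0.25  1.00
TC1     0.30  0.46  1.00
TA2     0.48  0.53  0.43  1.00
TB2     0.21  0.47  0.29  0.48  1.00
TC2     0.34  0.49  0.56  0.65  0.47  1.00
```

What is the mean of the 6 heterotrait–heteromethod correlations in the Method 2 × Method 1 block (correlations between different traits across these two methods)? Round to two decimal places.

HTHM values (method 2 × method 1): 0.53, 0.43, 0.21, 0.29, 0.34, 0.49; mean = 2.29/6 = 0.38.

0.38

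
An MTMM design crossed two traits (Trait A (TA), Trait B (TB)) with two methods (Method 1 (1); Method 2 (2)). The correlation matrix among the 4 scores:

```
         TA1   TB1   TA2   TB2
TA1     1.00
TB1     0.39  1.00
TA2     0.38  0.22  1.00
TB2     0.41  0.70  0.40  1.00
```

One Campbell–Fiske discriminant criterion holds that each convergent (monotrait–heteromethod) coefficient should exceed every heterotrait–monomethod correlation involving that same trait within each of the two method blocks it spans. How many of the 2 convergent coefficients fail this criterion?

1

Convergent coefficients and their comparison sets:
TA (methods 1·2): 0.38 vs {0.39, 0.40} → fail.
TB (methods 1·2): 0.70 vs {0.39, 0.40} → pass.
1 of 2 fail.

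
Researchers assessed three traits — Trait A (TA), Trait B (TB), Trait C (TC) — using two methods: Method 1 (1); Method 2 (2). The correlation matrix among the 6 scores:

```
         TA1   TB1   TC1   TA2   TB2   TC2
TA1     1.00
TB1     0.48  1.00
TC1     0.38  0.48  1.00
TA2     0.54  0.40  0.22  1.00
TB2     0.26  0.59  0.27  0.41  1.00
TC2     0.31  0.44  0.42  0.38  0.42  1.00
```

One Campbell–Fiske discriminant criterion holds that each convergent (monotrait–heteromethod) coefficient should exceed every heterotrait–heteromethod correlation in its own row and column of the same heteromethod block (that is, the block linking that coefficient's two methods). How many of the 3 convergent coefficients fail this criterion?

1

Checking each validity diagonal entry against its comparison values:
TA (methods 1·2): 0.54 vs {0.26, 0.40, 0.31, 0.22} → pass.
TB (methods 1·2): 0.59 vs {0.40, 0.26, 0.44, 0.27} → pass.
TC (methods 1·2): 0.42 vs {0.22, 0.31, 0.27, 0.44} → fail.
1 of 3 fail.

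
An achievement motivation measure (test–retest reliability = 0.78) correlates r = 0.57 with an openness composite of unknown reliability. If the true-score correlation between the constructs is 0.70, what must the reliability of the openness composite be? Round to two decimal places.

0.85

r_true = r_obs / √(r_xx · r_yy) ⇒ 0.70 = 0.57 / √(0.78 · r_yy).
√(0.78 · r_yy) = 0.57 / 0.70 = 0.8143; 0.78 · r_yy = 0.6631; r_yy = 0.6631 / 0.78 ≈ 0.85.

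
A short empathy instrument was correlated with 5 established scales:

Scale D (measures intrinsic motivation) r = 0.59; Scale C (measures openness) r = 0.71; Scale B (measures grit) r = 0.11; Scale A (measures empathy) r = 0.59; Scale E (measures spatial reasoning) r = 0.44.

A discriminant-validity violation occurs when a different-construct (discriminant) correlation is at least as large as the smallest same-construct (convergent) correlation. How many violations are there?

2

Convergent (same construct = empathy): Scale A.
Smallest convergent = 0.59. Discriminant values: 0.59, 0.71, 0.11, 0.44; count ≥ 0.59 → 2.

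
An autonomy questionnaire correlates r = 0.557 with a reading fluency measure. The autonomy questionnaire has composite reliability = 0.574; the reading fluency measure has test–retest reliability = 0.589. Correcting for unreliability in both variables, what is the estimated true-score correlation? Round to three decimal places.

0.958

r_true = r_obs / √(r_xx · r_yy) = 0.557 / √(0.574 × 0.589) = 0.557 / √0.338086 = 0.557 / 0.5815 ≈ 0.958.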